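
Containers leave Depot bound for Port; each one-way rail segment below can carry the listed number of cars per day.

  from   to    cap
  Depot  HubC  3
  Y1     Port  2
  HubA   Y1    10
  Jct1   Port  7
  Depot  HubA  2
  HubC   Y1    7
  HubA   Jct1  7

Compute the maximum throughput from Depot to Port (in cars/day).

4

Augment Depot→HubA→Jct1→Port: bottleneck 2, flow now 2.
Augment Depot→HubC→Y1→Port: bottleneck 2, flow now 4.
No augmenting path remains; maximum flow = 4.
In the residual graph, reachable from Depot: {Depot, HubC, Y1}.
Min-cut edges: Depot→HubA (2), Y1→Port (2); capacity 2 + 2 = 4.
This cut is saturated, so no flow can exceed 4.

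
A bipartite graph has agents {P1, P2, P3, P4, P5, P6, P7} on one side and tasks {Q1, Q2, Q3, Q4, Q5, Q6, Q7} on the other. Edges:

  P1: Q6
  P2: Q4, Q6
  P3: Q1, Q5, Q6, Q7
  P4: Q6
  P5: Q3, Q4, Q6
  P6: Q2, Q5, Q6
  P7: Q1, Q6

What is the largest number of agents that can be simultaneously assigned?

6

Unit-capacity flow: source→left, listed edges, right→sink; max matching = max flow.
Augmenting path P1→Q6 (+1); matched 1.
Augmenting path P2→Q4 (+1); matched 2.
Augmenting path P3→Q1 (+1); matched 3.
Augmenting path P5→Q3 (+1); matched 4.
Augmenting path P6→Q2 (+1); matched 5.
Augmenting path P7→Q1→P3→Q5 (+1); matched 6.
No augmenting path remains; maximum matching = 6.
König certificate: {P2, P3, P5, P6, P7, Q6} is a vertex cover of size 6 (every listed pair touches it), so no matching can be larger.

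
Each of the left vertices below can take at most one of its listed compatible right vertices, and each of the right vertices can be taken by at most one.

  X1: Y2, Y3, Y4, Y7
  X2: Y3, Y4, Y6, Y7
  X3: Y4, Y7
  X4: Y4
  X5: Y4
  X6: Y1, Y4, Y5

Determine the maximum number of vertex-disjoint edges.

Unit-capacity flow: source→left, listed edges, right→sink; max matching = max flow.
Augmenting path X1→Y2 (+1); matched 1.
Augmenting path X2→Y3 (+1); matched 2.
Augmenting path X3→Y4 (+1); matched 3.
Augmenting path X6→Y1 (+1); matched 4.
Augmenting path X4→Y4→X3→Y7 (+1); matched 5.
No augmenting path remains; maximum matching = 5.
König certificate: {X1, X2, X3, X6, Y4} is a vertex cover of size 5 (every listed pair touches it), so no matching can be larger.

5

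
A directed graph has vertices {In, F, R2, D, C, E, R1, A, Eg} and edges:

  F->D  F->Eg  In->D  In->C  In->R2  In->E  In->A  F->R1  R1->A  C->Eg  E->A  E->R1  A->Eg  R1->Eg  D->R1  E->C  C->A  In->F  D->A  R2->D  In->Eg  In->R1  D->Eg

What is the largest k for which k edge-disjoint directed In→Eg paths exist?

Assign every edge capacity 1; by Menger, the answer equals the max flow.
Path In→Eg (+1); total 1.
Path In→F→Eg (+1); total 2.
Path In→D→Eg (+1); total 3.
Path In→C→Eg (+1); total 4.
Path In→R1→Eg (+1); total 5.
Path In→A→Eg (+1); total 6.
No residual In→Eg path; max flow = 6.
Certifying cut of size 6: {A→Eg, C→Eg, D→Eg, In→Eg, In→F, R1→Eg}.

6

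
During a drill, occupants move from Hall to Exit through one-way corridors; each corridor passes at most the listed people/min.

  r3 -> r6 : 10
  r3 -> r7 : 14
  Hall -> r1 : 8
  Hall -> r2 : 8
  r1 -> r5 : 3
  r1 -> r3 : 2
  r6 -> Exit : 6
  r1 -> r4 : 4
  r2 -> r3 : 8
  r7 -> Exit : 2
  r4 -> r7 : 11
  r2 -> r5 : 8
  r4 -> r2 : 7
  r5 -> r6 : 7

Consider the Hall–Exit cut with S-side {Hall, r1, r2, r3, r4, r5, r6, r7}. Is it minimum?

Given cut capacity: 6 + 2 = 8.
Augment Hall→r1→r3→r6→Exit: bottleneck 2, flow now 2.
Augment Hall→r1→r4→r7→Exit: bottleneck 2, flow now 4.
Augment Hall→r1→r5→r6→Exit: bottleneck 3, flow now 7.
Augment Hall→r2→r3→r6→Exit: bottleneck 1, flow now 8.
No augmenting path remains; maximum flow = 8.
Cut capacity 8 equals the max flow, so it is a minimum cut.

Yes — it is a minimum cut (capacity 8).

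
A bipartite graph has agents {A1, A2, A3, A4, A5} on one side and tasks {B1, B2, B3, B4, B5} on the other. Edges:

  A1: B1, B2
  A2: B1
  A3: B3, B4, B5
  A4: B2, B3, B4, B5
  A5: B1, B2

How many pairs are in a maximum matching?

4

Unit-capacity flow: source→left, listed edges, right→sink; max matching = max flow.
Augmenting path A1→B1 (+1); matched 1.
Augmenting path A3→B3 (+1); matched 2.
Augmenting path A4→B2 (+1); matched 3.
Augmenting path A5→B2→A4→B4 (+1); matched 4.
No augmenting path remains; maximum matching = 4.
König certificate: {A3, A4, B1, B2} is a vertex cover of size 4 (every listed pair touches it), so no matching can be larger.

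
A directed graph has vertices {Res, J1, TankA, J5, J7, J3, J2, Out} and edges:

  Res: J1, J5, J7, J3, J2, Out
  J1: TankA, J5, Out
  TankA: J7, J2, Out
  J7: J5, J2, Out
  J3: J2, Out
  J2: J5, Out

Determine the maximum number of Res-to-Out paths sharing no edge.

5

Assign every edge capacity 1; by Menger, the answer equals the max flow.
Path Res→Out (+1); total 1.
Path Res→J1→Out (+1); total 2.
Path Res→J7→Out (+1); total 3.
Path Res→J3→Out (+1); total 4.
Path Res→J2→Out (+1); total 5.
No residual Res→Out path; max flow = 5.
Certifying cut of size 5: {Res→J1, Res→J2, Res→J3, Res→J7, Res→Out}.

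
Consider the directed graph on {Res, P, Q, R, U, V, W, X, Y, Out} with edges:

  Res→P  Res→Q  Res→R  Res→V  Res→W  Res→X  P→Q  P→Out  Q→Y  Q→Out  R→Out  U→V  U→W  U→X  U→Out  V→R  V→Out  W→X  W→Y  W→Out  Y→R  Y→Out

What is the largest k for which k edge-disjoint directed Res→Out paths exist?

Assign every edge capacity 1; by Menger, the answer equals the max flow.
Path Res→P→Out (+1); total 1.
Path Res→Q→Out (+1); total 2.
Path Res→R→Out (+1); total 3.
Path Res→V→Out (+1); total 4.
Path Res→W→Out (+1); total 5.
No residual Res→Out path; max flow = 5.
Certifying cut of size 5: {Res→P, Res→Q, Res→R, Res→V, Res→W}.

5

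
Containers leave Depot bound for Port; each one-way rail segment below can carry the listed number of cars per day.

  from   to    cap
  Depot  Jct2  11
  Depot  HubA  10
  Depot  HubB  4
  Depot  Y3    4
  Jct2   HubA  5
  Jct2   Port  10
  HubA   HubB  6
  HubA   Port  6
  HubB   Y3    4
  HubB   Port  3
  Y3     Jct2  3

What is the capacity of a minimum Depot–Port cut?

Augment Depot→Jct2→Port: bottleneck 10, flow now 10.
Augment Depot→HubA→Port: bottleneck 6, flow now 16.
Augment Depot→HubB→Port: bottleneck 3, flow now 19.
No augmenting path remains; maximum flow = 19.
By max-flow min-cut, the minimum cut capacity equals the max flow.
In the residual graph, reachable from Depot: {Depot, Jct2, HubA, HubB, Y3}.
Min-cut edges: Jct2→Port (10), HubA→Port (6), HubB→Port (3); capacity 10 + 6 + 3 = 19.

19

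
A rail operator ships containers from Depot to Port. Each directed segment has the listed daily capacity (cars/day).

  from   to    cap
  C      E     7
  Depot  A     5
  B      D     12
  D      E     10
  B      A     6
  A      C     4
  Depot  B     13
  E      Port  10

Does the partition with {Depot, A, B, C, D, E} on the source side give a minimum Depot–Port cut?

Given cut capacity: 10 = 10.
Augment Depot→A→C→E→Port: bottleneck 4, flow now 4.
Augment Depot→B→D→E→Port: bottleneck 6, flow now 10.
No augmenting path remains; maximum flow = 10.
Cut capacity 10 equals the max flow, so it is a minimum cut.

Yes — it is a minimum cut (capacity 10).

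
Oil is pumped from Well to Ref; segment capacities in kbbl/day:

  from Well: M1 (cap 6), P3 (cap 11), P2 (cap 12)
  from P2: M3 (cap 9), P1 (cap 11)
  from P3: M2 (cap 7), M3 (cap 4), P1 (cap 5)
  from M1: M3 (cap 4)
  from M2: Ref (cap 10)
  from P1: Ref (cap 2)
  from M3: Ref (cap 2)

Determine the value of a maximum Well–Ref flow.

11

Augment Well→P2→P1→Ref: bottleneck 2, flow now 2.
Augment Well→P2→M3→Ref: bottleneck 2, flow now 4.
Augment Well→P3→M2→Ref: bottleneck 7, flow now 11.
No augmenting path remains; maximum flow = 11.
In the residual graph, reachable from Well: {Well, P2, P3, M1, P1, M3}.
Min-cut edges: P3→M2 (7), P1→Ref (2), M3→Ref (2); capacity 7 + 2 + 2 = 11.
This cut is saturated, so no flow can exceed 11.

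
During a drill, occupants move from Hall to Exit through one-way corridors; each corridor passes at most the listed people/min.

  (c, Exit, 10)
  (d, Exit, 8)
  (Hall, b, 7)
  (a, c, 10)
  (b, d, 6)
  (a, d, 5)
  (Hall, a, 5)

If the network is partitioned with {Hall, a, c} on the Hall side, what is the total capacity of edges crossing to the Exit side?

22

Edges leaving {Hall, a, c}: Hall→b (7), a→d (5), c→Exit (10).
Cut capacity = 7 + 5 + 10 = 22.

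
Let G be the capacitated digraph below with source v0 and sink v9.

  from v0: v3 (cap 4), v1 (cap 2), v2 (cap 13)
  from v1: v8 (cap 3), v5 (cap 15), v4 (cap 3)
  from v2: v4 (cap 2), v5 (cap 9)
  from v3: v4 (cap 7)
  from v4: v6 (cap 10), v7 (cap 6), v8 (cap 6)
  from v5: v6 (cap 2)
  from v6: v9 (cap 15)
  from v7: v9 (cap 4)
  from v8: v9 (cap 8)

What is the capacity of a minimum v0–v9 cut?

10

Augment v0→v1→v8→v9: bottleneck 2, flow now 2.
Augment v0→v2→v4→v6→v9: bottleneck 2, flow now 4.
Augment v0→v2→v5→v6→v9: bottleneck 2, flow now 6.
Augment v0→v3→v4→v6→v9: bottleneck 4, flow now 10.
No augmenting path remains; maximum flow = 10.
By max-flow min-cut, the minimum cut capacity equals the max flow.
In the residual graph, reachable from v0: {v0, v2, v5}.
Min-cut edges: v0→v1 (2), v0→v3 (4), v2→v4 (2), v5→v6 (2); capacity 2 + 4 + 2 + 2 = 10.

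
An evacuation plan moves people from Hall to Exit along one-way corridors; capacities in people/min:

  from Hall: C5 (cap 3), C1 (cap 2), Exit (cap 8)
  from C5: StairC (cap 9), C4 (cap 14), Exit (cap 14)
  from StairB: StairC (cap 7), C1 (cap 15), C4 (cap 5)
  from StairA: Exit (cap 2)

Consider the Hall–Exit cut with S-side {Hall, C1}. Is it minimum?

Given cut capacity: 3 + 8 = 11.
Augment Hall→Exit: bottleneck 8, flow now 8.
Augment Hall→C5→Exit: bottleneck 3, flow now 11.
No augmenting path remains; maximum flow = 11.
Cut capacity 11 equals the max flow, so it is a minimum cut.

Yes — it is a minimum cut (capacity 11).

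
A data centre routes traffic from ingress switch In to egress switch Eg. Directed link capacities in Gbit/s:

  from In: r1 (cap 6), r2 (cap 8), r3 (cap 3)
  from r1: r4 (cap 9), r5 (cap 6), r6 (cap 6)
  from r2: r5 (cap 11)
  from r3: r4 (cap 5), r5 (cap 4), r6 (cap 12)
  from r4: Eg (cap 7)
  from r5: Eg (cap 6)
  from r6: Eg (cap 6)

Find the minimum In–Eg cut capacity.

15

Augment In→r1→r4→Eg: bottleneck 6, flow now 6.
Augment In→r2→r5→Eg: bottleneck 6, flow now 12.
Augment In→r3→r4→Eg: bottleneck 1, flow now 13.
Augment In→r3→r6→Eg: bottleneck 2, flow now 15.
No augmenting path remains; maximum flow = 15.
By max-flow min-cut, the minimum cut capacity equals the max flow.
In the residual graph, reachable from In: {In, r2, r5}.
Min-cut edges: In→r1 (6), In→r3 (3), r5→Eg (6); capacity 6 + 3 + 6 = 15.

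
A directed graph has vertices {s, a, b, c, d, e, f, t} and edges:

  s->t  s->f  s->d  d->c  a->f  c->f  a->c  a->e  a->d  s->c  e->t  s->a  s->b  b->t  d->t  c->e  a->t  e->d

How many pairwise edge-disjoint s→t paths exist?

5

Assign every edge capacity 1; by Menger, the answer equals the max flow.
Path s→t (+1); total 1.
Path s→a→t (+1); total 2.
Path s→b→t (+1); total 3.
Path s→d→t (+1); total 4.
Path s→c→e→t (+1); total 5.
No residual s→t path; max flow = 5.
Certifying cut of size 5: {s→a, s→b, s→c, s→d, s→t}.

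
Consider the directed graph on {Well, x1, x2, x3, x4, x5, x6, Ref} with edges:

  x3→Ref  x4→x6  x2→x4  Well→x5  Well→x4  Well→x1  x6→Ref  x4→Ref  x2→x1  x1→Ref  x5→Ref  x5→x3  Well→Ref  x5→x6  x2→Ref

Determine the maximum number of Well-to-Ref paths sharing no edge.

Assign every edge capacity 1; by Menger, the answer equals the max flow.
Path Well→Ref (+1); total 1.
Path Well→x1→Ref (+1); total 2.
Path Well→x4→Ref (+1); total 3.
Path Well→x5→Ref (+1); total 4.
No residual Well→Ref path; max flow = 4.
Certifying cut of size 4: {Well→Ref, Well→x1, Well→x4, Well→x5}.

4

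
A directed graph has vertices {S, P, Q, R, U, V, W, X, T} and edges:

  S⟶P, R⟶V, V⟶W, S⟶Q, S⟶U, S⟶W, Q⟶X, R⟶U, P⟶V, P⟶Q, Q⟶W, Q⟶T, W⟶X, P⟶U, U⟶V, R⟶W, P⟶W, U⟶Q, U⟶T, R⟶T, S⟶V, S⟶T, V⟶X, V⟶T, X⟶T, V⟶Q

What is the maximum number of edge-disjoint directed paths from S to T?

5

Assign every edge capacity 1; by Menger, the answer equals the max flow.
Path S→T (+1); total 1.
Path S→Q→T (+1); total 2.
Path S→U→T (+1); total 3.
Path S→V→T (+1); total 4.
Path S→W→X→T (+1); total 5.
No residual S→T path; max flow = 5.
Certifying cut of size 5: {Q→T, S→T, U→T, V→T, X→T}.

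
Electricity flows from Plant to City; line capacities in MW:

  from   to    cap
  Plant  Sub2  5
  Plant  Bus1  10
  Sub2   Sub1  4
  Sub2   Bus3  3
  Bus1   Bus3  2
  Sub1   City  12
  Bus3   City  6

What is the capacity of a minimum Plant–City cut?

7

Augment Plant→Sub2→Sub1→City: bottleneck 4, flow now 4.
Augment Plant→Sub2→Bus3→City: bottleneck 1, flow now 5.
Augment Plant→Bus1→Bus3→City: bottleneck 2, flow now 7.
No augmenting path remains; maximum flow = 7.
By max-flow min-cut, the minimum cut capacity equals the max flow.
In the residual graph, reachable from Plant: {Plant, Bus1}.
Min-cut edges: Plant→Sub2 (5), Bus1→Bus3 (2); capacity 5 + 2 = 7.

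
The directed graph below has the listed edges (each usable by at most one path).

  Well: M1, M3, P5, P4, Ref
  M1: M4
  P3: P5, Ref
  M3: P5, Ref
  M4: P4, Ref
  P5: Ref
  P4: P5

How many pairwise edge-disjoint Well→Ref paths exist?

4

Assign every edge capacity 1; by Menger, the answer equals the max flow.
Path Well→Ref (+1); total 1.
Path Well→M3→Ref (+1); total 2.
Path Well→P5→Ref (+1); total 3.
Path Well→M1→M4→Ref (+1); total 4.
No residual Well→Ref path; max flow = 4.
Certifying cut of size 4: {P5→Ref, Well→M1, Well→M3, Well→Ref}.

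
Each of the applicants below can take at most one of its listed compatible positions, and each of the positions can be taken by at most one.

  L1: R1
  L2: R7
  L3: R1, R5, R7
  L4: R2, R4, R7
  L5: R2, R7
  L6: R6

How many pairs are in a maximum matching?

6

Unit-capacity flow: source→left, listed edges, right→sink; max matching = max flow.
Augmenting path L1→R1 (+1); matched 1.
Augmenting path L2→R7 (+1); matched 2.
Augmenting path L3→R5 (+1); matched 3.
Augmenting path L4→R2 (+1); matched 4.
Augmenting path L6→R6 (+1); matched 5.
Augmenting path L5→R2→L4→R4 (+1); matched 6.
No augmenting path remains; maximum matching = 6.
König certificate: {L1, L2, L3, L4, L5, L6} is a vertex cover of size 6 (every listed pair touches it), so no matching can be larger.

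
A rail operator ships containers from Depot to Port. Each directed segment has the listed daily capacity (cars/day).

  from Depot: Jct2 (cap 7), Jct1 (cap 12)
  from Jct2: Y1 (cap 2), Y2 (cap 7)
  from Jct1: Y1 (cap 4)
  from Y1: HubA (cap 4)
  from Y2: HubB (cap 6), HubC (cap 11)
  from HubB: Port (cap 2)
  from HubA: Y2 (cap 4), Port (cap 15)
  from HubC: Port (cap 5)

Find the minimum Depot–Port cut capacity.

11

Augment Depot→Jct2→Y1→HubA→Port: bottleneck 2, flow now 2.
Augment Depot→Jct2→Y2→HubB→Port: bottleneck 2, flow now 4.
Augment Depot→Jct2→Y2→HubC→Port: bottleneck 3, flow now 7.
Augment Depot→Jct1→Y1→HubA→Port: bottleneck 2, flow now 9.
Augment Depot→Jct1→Y1→Jct2→Y2→HubC→Port: bottleneck 2, flow now 11. (uses reverse residual edge)
No augmenting path remains; maximum flow = 11.
By max-flow min-cut, the minimum cut capacity equals the max flow.
In the residual graph, reachable from Depot: {Depot, Jct1}.
Min-cut edges: Depot→Jct2 (7), Jct1→Y1 (4); capacity 7 + 4 = 11.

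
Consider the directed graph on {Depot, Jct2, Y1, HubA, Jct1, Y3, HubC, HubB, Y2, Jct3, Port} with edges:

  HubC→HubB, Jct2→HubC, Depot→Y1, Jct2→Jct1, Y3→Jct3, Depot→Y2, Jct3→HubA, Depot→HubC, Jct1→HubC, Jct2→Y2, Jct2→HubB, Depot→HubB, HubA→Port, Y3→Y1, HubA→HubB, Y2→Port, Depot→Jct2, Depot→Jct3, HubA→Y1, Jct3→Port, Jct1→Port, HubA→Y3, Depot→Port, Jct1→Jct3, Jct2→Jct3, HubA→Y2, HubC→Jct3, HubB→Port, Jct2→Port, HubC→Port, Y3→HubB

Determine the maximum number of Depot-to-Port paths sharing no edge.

Assign every edge capacity 1; by Menger, the answer equals the max flow.
Path Depot→Port (+1); total 1.
Path Depot→Jct2→Port (+1); total 2.
Path Depot→HubC→Port (+1); total 3.
Path Depot→HubB→Port (+1); total 4.
Path Depot→Y2→Port (+1); total 5.
Path Depot→Jct3→Port (+1); total 6.
No residual Depot→Port path; max flow = 6.
Certifying cut of size 6: {Depot→HubB, Depot→HubC, Depot→Jct2, Depot→Jct3, Depot→Port, Depot→Y2}.

6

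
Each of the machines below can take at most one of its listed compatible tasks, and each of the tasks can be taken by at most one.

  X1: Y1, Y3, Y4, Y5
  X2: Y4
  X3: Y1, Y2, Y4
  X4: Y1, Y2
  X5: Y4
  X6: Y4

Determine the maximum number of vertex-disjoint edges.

4

Unit-capacity flow: source→left, listed edges, right→sink; max matching = max flow.
Augmenting path X1→Y1 (+1); matched 1.
Augmenting path X2→Y4 (+1); matched 2.
Augmenting path X3→Y2 (+1); matched 3.
Augmenting path X4→Y1→X1→Y3 (+1); matched 4.
No augmenting path remains; maximum matching = 4.
König certificate: {X1, X3, X4, Y4} is a vertex cover of size 4 (every listed pair touches it), so no matching can be larger.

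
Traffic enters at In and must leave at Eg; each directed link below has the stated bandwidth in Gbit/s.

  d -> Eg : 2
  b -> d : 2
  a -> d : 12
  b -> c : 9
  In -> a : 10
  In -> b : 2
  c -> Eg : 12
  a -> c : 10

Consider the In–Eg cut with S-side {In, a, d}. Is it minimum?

No — its capacity is 14, but the minimum cut has capacity 12.

Given cut capacity: 2 + 10 + 2 = 14.
Augment In→a→c→Eg: bottleneck 10, flow now 10.
Augment In→b→c→Eg: bottleneck 2, flow now 12.
No augmenting path remains; maximum flow = 12.
In the residual graph, reachable from In: {In}.
Min-cut edges: In→a (10), In→b (2); capacity 10 + 2 = 12.
Cut capacity 14 exceeds the max flow 12, so it is not minimum.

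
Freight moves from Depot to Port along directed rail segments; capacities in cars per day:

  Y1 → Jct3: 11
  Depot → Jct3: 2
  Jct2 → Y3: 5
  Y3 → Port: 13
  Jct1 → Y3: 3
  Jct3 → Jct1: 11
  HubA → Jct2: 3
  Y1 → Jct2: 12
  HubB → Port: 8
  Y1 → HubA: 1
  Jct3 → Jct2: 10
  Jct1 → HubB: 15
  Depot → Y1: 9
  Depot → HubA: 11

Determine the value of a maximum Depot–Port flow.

14

Augment Depot→Y1→Jct2→Y3→Port: bottleneck 5, flow now 5.
Augment Depot→Jct3→Jct1→Y3→Port: bottleneck 2, flow now 7.
Augment Depot→Y1→Jct3→Jct1→Y3→Port: bottleneck 1, flow now 8.
Augment Depot→Y1→Jct3→Jct1→HubB→Port: bottleneck 3, flow now 11.
Augment Depot→HubA→Jct2→Y1→Jct3→Jct1→HubB→Port: bottleneck 3, flow now 14. (uses reverse residual edge)
No augmenting path remains; maximum flow = 14.
In the residual graph, reachable from Depot: {Depot, HubA}.
Min-cut edges: Depot→Y1 (9), Depot→Jct3 (2), HubA→Jct2 (3); capacity 9 + 2 + 3 = 14.
This cut is saturated, so no flow can exceed 14.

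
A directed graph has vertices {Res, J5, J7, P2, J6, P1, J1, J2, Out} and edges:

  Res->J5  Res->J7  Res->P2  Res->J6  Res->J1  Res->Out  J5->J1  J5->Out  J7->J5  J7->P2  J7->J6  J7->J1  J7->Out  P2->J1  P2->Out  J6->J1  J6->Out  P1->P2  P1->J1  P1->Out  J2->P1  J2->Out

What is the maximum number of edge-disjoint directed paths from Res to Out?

Assign every edge capacity 1; by Menger, the answer equals the max flow.
Path Res→Out (+1); total 1.
Path Res→J5→Out (+1); total 2.
Path Res→J7→Out (+1); total 3.
Path Res→P2→Out (+1); total 4.
Path Res→J6→Out (+1); total 5.
No residual Res→Out path; max flow = 5.
Certifying cut of size 5: {Res→J5, Res→J6, Res→J7, Res→Out, Res→P2}.

5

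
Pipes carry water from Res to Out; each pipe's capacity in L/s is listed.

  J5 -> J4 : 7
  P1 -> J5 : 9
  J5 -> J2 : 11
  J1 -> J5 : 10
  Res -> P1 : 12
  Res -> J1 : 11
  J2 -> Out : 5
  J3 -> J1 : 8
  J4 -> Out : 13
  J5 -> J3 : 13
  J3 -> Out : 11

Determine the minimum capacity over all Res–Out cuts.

19

Augment Res→J1→J5→J3→Out: bottleneck 10, flow now 10.
Augment Res→P1→J5→J3→Out: bottleneck 1, flow now 11.
Augment Res→P1→J5→J2→Out: bottleneck 5, flow now 16.
Augment Res→P1→J5→J4→Out: bottleneck 3, flow now 19.
No augmenting path remains; maximum flow = 19.
By max-flow min-cut, the minimum cut capacity equals the max flow.
In the residual graph, reachable from Res: {Res, J1, P1}.
Min-cut edges: J1→J5 (10), P1→J5 (9); capacity 10 + 9 = 19.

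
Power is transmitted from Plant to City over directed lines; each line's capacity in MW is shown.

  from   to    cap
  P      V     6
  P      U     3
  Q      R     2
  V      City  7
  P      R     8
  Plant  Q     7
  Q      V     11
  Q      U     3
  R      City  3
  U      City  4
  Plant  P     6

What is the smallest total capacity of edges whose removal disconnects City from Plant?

Augment Plant→P→R→City: bottleneck 3, flow now 3.
Augment Plant→P→U→City: bottleneck 3, flow now 6.
Augment Plant→Q→U→City: bottleneck 1, flow now 7.
Augment Plant→Q→V→City: bottleneck 6, flow now 13.
No augmenting path remains; maximum flow = 13.
By max-flow min-cut, the minimum cut capacity equals the max flow.
In the residual graph, reachable from Plant: {Plant}.
Min-cut edges: Plant→P (6), Plant→Q (7); capacity 6 + 7 = 13.

13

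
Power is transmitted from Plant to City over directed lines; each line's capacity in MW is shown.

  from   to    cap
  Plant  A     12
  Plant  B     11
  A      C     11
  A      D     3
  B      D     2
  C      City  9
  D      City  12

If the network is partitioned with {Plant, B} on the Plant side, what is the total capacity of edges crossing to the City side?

14

Edges leaving {Plant, B}: Plant→A (12), B→D (2).
Cut capacity = 12 + 2 = 14.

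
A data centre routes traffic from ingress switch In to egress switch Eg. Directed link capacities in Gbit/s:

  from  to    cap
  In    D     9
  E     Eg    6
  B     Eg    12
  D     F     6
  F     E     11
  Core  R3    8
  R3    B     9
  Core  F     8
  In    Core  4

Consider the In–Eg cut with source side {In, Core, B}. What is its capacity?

37

Edges leaving {In, Core, B}: In→D (9), Core→F (8), Core→R3 (8), B→Eg (12).
Cut capacity = 9 + 8 + 8 + 12 = 37.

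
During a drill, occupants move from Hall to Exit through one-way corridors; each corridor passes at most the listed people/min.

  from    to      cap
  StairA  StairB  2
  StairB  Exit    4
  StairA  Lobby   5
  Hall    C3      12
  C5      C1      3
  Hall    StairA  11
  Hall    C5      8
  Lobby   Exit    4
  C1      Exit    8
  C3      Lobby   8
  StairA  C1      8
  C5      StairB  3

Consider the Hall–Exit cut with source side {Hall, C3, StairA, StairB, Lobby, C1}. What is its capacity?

24

Edges leaving {Hall, C3, StairA, StairB, Lobby, C1}: Hall→C5 (8), StairB→Exit (4), Lobby→Exit (4), C1→Exit (8).
Cut capacity = 8 + 4 + 4 + 8 = 24.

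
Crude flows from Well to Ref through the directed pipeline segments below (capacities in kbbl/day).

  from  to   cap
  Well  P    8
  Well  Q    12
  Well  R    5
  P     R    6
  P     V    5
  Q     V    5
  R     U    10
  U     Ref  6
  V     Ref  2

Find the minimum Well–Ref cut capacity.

Augment Well→P→V→Ref: bottleneck 2, flow now 2.
Augment Well→R→U→Ref: bottleneck 5, flow now 7.
Augment Well→P→R→U→Ref: bottleneck 1, flow now 8.
No augmenting path remains; maximum flow = 8.
By max-flow min-cut, the minimum cut capacity equals the max flow.
In the residual graph, reachable from Well: {Well, P, Q, R, U, V}.
Min-cut edges: U→Ref (6), V→Ref (2); capacity 6 + 2 = 8.

8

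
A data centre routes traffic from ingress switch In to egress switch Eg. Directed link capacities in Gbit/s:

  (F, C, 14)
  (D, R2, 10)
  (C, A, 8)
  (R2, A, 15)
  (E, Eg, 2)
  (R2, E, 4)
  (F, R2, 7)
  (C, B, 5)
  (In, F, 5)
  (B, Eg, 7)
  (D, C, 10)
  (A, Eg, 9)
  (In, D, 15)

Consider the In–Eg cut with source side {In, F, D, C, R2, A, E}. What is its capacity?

16

Edges leaving {In, F, D, C, R2, A, E}: C→B (5), A→Eg (9), E→Eg (2).
Cut capacity = 5 + 9 + 2 = 16.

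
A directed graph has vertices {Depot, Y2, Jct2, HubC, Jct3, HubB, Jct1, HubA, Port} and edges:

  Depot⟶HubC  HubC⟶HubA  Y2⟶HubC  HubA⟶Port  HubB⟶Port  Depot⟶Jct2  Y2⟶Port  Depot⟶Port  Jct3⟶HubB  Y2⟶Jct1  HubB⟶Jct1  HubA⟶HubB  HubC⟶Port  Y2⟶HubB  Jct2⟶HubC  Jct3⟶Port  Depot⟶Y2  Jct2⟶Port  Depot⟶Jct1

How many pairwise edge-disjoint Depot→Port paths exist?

Assign every edge capacity 1; by Menger, the answer equals the max flow.
Path Depot→Port (+1); total 1.
Path Depot→Y2→Port (+1); total 2.
Path Depot→Jct2→Port (+1); total 3.
Path Depot→HubC→Port (+1); total 4.
No residual Depot→Port path; max flow = 4.
Certifying cut of size 4: {Depot→HubC, Depot→Jct2, Depot→Port, Depot→Y2}.

4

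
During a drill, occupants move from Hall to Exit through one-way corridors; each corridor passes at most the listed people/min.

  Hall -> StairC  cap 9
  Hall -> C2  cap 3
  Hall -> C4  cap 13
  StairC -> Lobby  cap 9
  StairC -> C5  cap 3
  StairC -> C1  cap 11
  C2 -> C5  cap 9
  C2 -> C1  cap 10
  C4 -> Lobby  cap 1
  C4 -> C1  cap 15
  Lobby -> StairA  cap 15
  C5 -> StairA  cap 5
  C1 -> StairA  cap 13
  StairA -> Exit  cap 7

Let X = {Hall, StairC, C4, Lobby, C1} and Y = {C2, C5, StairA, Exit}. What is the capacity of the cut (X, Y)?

Edges leaving {Hall, StairC, C4, Lobby, C1}: Hall→C2 (3), StairC→C5 (3), Lobby→StairA (15), C1→StairA (13).
Cut capacity = 3 + 3 + 15 + 13 = 34.

34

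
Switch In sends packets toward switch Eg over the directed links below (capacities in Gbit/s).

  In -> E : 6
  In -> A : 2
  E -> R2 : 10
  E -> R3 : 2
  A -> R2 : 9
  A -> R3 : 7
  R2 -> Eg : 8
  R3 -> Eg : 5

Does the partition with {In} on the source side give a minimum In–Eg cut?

Given cut capacity: 6 + 2 = 8.
Augment In→E→R2→Eg: bottleneck 6, flow now 6.
Augment In→A→R2→Eg: bottleneck 2, flow now 8.
No augmenting path remains; maximum flow = 8.
Cut capacity 8 equals the max flow, so it is a minimum cut.

Yes — it is a minimum cut (capacity 8).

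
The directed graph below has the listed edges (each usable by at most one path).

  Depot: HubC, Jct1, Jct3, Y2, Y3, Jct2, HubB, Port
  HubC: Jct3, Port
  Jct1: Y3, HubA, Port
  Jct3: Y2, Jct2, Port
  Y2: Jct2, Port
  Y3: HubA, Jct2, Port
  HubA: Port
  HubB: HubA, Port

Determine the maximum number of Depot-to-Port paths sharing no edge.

7

Assign every edge capacity 1; by Menger, the answer equals the max flow.
Path Depot→Port (+1); total 1.
Path Depot→HubC→Port (+1); total 2.
Path Depot→Jct1→Port (+1); total 3.
Path Depot→Jct3→Port (+1); total 4.
Path Depot→Y2→Port (+1); total 5.
Path Depot→Y3→Port (+1); total 6.
Path Depot→HubB→Port (+1); total 7.
No residual Depot→Port path; max flow = 7.
Certifying cut of size 7: {Depot→HubB, Depot→HubC, Depot→Jct1, Depot→Jct3, Depot→Port, Depot→Y2, Depot→Y3}.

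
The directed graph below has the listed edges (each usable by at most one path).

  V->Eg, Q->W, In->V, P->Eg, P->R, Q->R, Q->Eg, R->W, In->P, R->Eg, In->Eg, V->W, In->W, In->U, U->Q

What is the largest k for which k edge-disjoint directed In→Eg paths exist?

4

Assign every edge capacity 1; by Menger, the answer equals the max flow.
Path In→Eg (+1); total 1.
Path In→P→Eg (+1); total 2.
Path In→V→Eg (+1); total 3.
Path In→U→Q→Eg (+1); total 4.
No residual In→Eg path; max flow = 4.
Certifying cut of size 4: {In→Eg, In→P, In→U, In→V}.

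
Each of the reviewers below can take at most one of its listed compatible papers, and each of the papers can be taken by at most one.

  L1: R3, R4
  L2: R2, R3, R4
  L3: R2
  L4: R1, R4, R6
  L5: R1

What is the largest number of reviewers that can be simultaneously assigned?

Unit-capacity flow: source→left, listed edges, right→sink; max matching = max flow.
Augmenting path L1→R3 (+1); matched 1.
Augmenting path L2→R2 (+1); matched 2.
Augmenting path L4→R1 (+1); matched 3.
Augmenting path L3→R2→L2→R4 (+1); matched 4.
Augmenting path L5→R1→L4→R6 (+1); matched 5.
No augmenting path remains; maximum matching = 5.
König certificate: {L1, L2, L3, L4, L5} is a vertex cover of size 5 (every listed pair touches it), so no matching can be larger.

5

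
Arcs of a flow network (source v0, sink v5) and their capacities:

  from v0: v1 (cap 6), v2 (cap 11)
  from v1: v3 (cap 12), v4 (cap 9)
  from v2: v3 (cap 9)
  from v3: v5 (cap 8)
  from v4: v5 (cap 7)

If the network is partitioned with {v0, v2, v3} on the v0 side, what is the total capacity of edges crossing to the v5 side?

14

Edges leaving {v0, v2, v3}: v0→v1 (6), v3→v5 (8).
Cut capacity = 6 + 8 = 14.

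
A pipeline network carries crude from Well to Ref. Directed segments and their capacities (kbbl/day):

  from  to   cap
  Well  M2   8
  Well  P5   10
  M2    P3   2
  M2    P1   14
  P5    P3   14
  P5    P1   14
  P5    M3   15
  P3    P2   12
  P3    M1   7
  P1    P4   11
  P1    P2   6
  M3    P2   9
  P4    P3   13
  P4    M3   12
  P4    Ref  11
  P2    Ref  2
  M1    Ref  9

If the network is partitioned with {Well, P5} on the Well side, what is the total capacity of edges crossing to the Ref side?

Edges leaving {Well, P5}: Well→M2 (8), P5→P3 (14), P5→P1 (14), P5→M3 (15).
Cut capacity = 8 + 14 + 14 + 15 = 51.

51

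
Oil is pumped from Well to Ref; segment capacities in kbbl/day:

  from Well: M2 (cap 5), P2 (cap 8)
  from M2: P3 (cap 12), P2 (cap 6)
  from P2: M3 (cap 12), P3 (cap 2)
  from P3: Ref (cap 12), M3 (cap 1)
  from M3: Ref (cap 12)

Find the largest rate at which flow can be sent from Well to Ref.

Augment Well→M2→P3→Ref: bottleneck 5, flow now 5.
Augment Well→P2→P3→Ref: bottleneck 2, flow now 7.
Augment Well→P2→M3→Ref: bottleneck 6, flow now 13.
No augmenting path remains; maximum flow = 13.
In the residual graph, reachable from Well: {Well}.
Min-cut edges: Well→M2 (5), Well→P2 (8); capacity 5 + 8 = 13.
This cut is saturated, so no flow can exceed 13.

13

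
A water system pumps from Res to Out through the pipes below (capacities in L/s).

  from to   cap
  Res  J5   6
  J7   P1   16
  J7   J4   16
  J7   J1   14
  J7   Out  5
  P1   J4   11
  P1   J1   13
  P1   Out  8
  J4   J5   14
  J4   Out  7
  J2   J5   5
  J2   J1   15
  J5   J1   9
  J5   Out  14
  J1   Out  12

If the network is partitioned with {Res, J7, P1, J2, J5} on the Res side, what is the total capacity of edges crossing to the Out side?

Edges leaving {Res, J7, P1, J2, J5}: J7→J4 (16), J7→J1 (14), J7→Out (5), P1→J4 (11), P1→J1 (13), P1→Out (8), J2→J1 (15), J5→J1 (9), J5→Out (14).
Cut capacity = 16 + 14 + 5 + 11 + 13 + 8 + 15 + 9 + 14 = 105.

105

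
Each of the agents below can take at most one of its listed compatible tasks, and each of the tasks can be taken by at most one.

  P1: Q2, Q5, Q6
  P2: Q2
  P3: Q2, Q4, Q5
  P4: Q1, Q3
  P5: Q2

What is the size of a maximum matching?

4

Unit-capacity flow: source→left, listed edges, right→sink; max matching = max flow.
Augmenting path P1→Q2 (+1); matched 1.
Augmenting path P3→Q4 (+1); matched 2.
Augmenting path P4→Q1 (+1); matched 3.
Augmenting path P2→Q2→P1→Q5 (+1); matched 4.
No augmenting path remains; maximum matching = 4.
König certificate: {P1, P3, P4, Q2} is a vertex cover of size 4 (every listed pair touches it), so no matching can be larger.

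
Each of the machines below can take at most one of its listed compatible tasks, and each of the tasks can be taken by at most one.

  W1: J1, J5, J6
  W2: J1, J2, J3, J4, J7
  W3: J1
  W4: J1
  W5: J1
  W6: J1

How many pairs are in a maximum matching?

Unit-capacity flow: source→left, listed edges, right→sink; max matching = max flow.
Augmenting path W1→J1 (+1); matched 1.
Augmenting path W2→J2 (+1); matched 2.
Augmenting path W3→J1→W1→J5 (+1); matched 3.
No augmenting path remains; maximum matching = 3.
König certificate: {W1, W2, J1} is a vertex cover of size 3 (every listed pair touches it), so no matching can be larger.

3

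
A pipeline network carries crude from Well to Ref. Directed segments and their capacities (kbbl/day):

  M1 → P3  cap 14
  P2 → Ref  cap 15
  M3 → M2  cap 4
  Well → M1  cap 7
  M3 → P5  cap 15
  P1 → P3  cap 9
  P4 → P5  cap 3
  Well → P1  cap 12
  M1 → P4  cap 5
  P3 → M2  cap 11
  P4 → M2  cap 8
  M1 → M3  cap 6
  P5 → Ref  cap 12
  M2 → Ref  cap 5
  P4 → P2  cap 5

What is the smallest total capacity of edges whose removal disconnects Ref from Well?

12

Augment Well→P1→P3→M2→Ref: bottleneck 5, flow now 5.
Augment Well→M1→P4→P5→Ref: bottleneck 3, flow now 8.
Augment Well→M1→P4→P2→Ref: bottleneck 2, flow now 10.
Augment Well→M1→M3→P5→Ref: bottleneck 2, flow now 12.
No augmenting path remains; maximum flow = 12.
By max-flow min-cut, the minimum cut capacity equals the max flow.
In the residual graph, reachable from Well: {Well, P1, P3, M2}.
Min-cut edges: Well→M1 (7), M2→Ref (5); capacity 7 + 5 = 12.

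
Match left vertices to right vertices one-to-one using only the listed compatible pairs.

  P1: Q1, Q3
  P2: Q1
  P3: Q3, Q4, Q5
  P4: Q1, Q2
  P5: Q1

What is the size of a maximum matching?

4

Unit-capacity flow: source→left, listed edges, right→sink; max matching = max flow.
Augmenting path P1→Q1 (+1); matched 1.
Augmenting path P3→Q3 (+1); matched 2.
Augmenting path P4→Q2 (+1); matched 3.
Augmenting path P2→Q1→P1→Q3→P3→Q4 (+1); matched 4.
No augmenting path remains; maximum matching = 4.
König certificate: {P1, P3, P4, Q1} is a vertex cover of size 4 (every listed pair touches it), so no matching can be larger.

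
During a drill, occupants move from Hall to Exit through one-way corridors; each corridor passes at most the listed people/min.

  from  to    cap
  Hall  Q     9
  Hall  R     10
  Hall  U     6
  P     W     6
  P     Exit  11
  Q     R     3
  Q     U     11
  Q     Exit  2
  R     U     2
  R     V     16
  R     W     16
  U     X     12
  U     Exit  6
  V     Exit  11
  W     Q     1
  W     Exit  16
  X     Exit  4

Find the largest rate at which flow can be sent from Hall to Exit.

25

Augment Hall→Q→Exit: bottleneck 2, flow now 2.
Augment Hall→U→Exit: bottleneck 6, flow now 8.
Augment Hall→R→V→Exit: bottleneck 10, flow now 18.
Augment Hall→Q→R→V→Exit: bottleneck 1, flow now 19.
Augment Hall→Q→R→W→Exit: bottleneck 2, flow now 21.
Augment Hall→Q→U→X→Exit: bottleneck 4, flow now 25.
No augmenting path remains; maximum flow = 25.
In the residual graph, reachable from Hall: {Hall}.
Min-cut edges: Hall→Q (9), Hall→R (10), Hall→U (6); capacity 9 + 10 + 6 = 25.
This cut is saturated, so no flow can exceed 25.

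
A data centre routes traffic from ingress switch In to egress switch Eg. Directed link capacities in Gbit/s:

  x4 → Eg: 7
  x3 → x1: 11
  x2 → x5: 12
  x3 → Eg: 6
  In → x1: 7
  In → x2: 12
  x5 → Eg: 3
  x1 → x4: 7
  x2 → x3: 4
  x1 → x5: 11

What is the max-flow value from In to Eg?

Augment In→x1→x4→Eg: bottleneck 7, flow now 7.
Augment In→x2→x3→Eg: bottleneck 4, flow now 11.
Augment In→x2→x5→Eg: bottleneck 3, flow now 14.
No augmenting path remains; maximum flow = 14.
In the residual graph, reachable from In: {In, x2, x5}.
Min-cut edges: In→x1 (7), x2→x3 (4), x5→Eg (3); capacity 7 + 4 + 3 = 14.
This cut is saturated, so no flow can exceed 14.

14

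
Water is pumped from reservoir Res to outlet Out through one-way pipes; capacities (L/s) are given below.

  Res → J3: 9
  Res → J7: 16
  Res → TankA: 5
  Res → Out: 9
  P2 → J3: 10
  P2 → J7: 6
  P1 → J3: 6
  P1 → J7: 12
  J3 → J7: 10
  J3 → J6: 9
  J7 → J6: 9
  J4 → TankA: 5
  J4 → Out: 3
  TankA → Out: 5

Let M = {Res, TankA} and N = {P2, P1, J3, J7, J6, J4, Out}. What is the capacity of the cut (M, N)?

39

Edges leaving {Res, TankA}: Res→J3 (9), Res→J7 (16), Res→Out (9), TankA→Out (5).
Cut capacity = 9 + 16 + 9 + 5 = 39.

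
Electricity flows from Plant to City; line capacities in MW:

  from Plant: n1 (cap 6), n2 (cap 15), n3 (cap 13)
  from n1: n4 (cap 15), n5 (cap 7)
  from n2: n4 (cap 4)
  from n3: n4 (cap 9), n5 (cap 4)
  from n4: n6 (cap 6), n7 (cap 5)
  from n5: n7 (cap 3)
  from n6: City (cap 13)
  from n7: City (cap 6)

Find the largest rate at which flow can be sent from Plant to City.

Augment Plant→n1→n4→n6→City: bottleneck 6, flow now 6.
Augment Plant→n2→n4→n7→City: bottleneck 4, flow now 10.
Augment Plant→n3→n4→n7→City: bottleneck 1, flow now 11.
Augment Plant→n3→n5→n7→City: bottleneck 1, flow now 12.
No augmenting path remains; maximum flow = 12.
In the residual graph, reachable from Plant: {Plant, n1, n2, n3, n4, n5, n7}.
Min-cut edges: n4→n6 (6), n7→City (6); capacity 6 + 6 = 12.
This cut is saturated, so no flow can exceed 12.

12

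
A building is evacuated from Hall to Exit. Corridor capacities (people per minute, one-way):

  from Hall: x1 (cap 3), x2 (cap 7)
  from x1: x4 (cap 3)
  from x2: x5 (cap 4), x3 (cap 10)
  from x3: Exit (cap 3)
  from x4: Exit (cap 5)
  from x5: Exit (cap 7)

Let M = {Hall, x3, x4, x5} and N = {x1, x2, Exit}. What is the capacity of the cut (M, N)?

25

Edges leaving {Hall, x3, x4, x5}: Hall→x1 (3), Hall→x2 (7), x3→Exit (3), x4→Exit (5), x5→Exit (7).
Cut capacity = 3 + 7 + 3 + 5 + 7 = 25.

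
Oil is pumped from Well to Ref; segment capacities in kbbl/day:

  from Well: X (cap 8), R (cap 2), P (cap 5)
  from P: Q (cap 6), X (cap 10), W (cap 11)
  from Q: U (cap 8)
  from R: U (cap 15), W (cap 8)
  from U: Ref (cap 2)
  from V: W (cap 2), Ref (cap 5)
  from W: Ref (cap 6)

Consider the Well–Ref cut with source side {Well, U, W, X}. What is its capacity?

Edges leaving {Well, U, W, X}: Well→P (5), Well→R (2), U→Ref (2), W→Ref (6).
Cut capacity = 5 + 2 + 2 + 6 = 15.

15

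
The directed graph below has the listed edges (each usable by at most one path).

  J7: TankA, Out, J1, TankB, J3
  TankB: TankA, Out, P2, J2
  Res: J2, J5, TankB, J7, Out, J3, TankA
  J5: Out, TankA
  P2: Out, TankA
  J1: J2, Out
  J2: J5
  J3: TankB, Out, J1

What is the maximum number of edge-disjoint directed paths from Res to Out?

5

Assign every edge capacity 1; by Menger, the answer equals the max flow.
Path Res→Out (+1); total 1.
Path Res→J7→Out (+1); total 2.
Path Res→J3→Out (+1); total 3.
Path Res→TankB→Out (+1); total 4.
Path Res→J5→Out (+1); total 5.
No residual Res→Out path; max flow = 5.
Certifying cut of size 5: {J5→Out, Res→J3, Res→J7, Res→Out, Res→TankB}.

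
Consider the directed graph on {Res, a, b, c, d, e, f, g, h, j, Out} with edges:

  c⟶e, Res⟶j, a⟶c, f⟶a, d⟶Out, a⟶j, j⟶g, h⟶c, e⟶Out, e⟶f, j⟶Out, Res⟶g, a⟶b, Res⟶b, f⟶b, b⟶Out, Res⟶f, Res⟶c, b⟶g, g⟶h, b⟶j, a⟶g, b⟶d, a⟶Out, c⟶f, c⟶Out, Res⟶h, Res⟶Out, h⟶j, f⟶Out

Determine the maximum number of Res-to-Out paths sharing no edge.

Assign every edge capacity 1; by Menger, the answer equals the max flow.
Path Res→Out (+1); total 1.
Path Res→b→Out (+1); total 2.
Path Res→c→Out (+1); total 3.
Path Res→f→Out (+1); total 4.
Path Res→j→Out (+1); total 5.
Path Res→h→c→e→Out (+1); total 6.
No residual Res→Out path; max flow = 6.
Certifying cut of size 6: {Res→Out, Res→b, Res→c, Res→f, h→c, j→Out}.

6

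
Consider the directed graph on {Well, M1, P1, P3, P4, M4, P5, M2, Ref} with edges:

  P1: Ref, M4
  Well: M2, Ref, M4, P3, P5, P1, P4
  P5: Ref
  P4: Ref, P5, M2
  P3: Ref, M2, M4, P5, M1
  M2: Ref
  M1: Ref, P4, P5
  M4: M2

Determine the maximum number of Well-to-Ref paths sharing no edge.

Assign every edge capacity 1; by Menger, the answer equals the max flow.
Path Well→Ref (+1); total 1.
Path Well→P1→Ref (+1); total 2.
Path Well→P3→Ref (+1); total 3.
Path Well→P4→Ref (+1); total 4.
Path Well→P5→Ref (+1); total 5.
Path Well→M2→Ref (+1); total 6.
No residual Well→Ref path; max flow = 6.
Certifying cut of size 6: {M2→Ref, Well→P1, Well→P3, Well→P4, Well→P5, Well→Ref}.

6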